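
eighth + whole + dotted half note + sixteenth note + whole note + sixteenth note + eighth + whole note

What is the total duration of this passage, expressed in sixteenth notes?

66

Working in sixteenth notes: eighth = 2; whole = 16; dotted half note = 12; sixteenth note = 1; whole note = 16; sixteenth note = 1; eighth = 2; whole note = 16.
Adding: 2 + 16 + 12 + 1 + 16 + 1 + 2 + 16 = 66 sixteenth notes.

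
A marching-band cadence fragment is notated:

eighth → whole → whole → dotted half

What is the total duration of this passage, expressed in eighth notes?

23

Convert each value to eighth notes: eighth = 1; whole = 8; whole = 8; dotted half = 6.
Altogether 1 + 8 + 8 + 6 = 23 eighth notes.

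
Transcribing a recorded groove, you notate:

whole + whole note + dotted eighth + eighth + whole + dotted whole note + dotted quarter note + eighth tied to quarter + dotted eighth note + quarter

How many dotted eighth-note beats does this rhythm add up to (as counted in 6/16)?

One dotted eighth-note beat = 3 sixteenth notes.
In sixteenth notes: whole = 16; whole note = 16; dotted eighth = 3; eighth = 2; whole = 16; dotted whole note = 24; dotted quarter note = 6; eighth tied to quarter (eighth + quarter) = 6; dotted eighth note = 3; quarter = 4.
Sum: 16 + 16 + 3 + 2 + 16 + 24 + 6 + 6 + 3 + 4 = 96.
96 ÷ 3 = 32 beats.

32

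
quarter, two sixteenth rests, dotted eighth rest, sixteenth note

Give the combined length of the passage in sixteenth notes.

Working in sixteenth notes: quarter = 4; sixteenth rest = 1; sixteenth rest = 1; dotted eighth rest = 3; sixteenth note = 1.
Sum: 4 + 1 + 1 + 3 + 1 = 10 sixteenth notes.

10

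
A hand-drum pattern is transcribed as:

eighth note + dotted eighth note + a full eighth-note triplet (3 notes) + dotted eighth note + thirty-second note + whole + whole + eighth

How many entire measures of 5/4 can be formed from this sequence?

One bar of 5/4 = 40 thirty-second notes.
Express everything in thirty-second notes: eighth note = 4; dotted eighth note = 6; a full eighth-note triplet (3 notes) (three triplet eighths span one quarter) = 8; dotted eighth note = 6; thirty-second note = 1; whole = 32; whole = 32; eighth = 4.
Total: 4 + 6 + 8 + 6 + 1 + 32 + 32 + 4 = 93.
93 ÷ 40 = 2 complete bars with 13 left over.

2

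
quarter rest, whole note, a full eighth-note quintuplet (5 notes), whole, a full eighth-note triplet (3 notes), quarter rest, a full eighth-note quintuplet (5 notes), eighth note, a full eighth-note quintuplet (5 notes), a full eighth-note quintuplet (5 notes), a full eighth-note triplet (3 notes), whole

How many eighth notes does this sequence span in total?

49

Convert each value to eighth notes: quarter rest = 2; whole note = 8; a full eighth-note quintuplet (5 notes) (five quintuplet eighths span one half) = 4; whole = 8; a full eighth-note triplet (3 notes) (three triplet eighths span one quarter) = 2; quarter rest = 2; a full eighth-note quintuplet (5 notes) (five quintuplet eighths span one half) = 4; eighth note = 1; a full eighth-note quintuplet (5 notes) (five quintuplet eighths span one half) = 4; a full eighth-note quintuplet (5 notes) (five quintuplet eighths span one half) = 4; a full eighth-note triplet (3 notes) (three triplet eighths span one quarter) = 2; whole = 8.
Total: 2 + 8 + 4 + 8 + 2 + 2 + 4 + 1 + 4 + 4 + 2 + 8 = 49 eighth notes.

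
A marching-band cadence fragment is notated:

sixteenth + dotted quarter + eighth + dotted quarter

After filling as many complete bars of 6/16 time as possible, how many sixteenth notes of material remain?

3

One bar of 6/16 = 6 sixteenth notes.
Convert each value to sixteenth notes: sixteenth = 1; dotted quarter = 6; eighth = 2; dotted quarter = 6.
Sum: 1 + 6 + 2 + 6 = 15.
15 ÷ 6 = 2 complete bars with 3 sixteenth notes remaining.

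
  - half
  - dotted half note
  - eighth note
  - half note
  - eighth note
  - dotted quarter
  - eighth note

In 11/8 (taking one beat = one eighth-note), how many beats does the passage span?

20

One eighth-note beat = 2 sixteenth notes.
Express everything in sixteenth notes: half = 8; dotted half note = 12; eighth note = 2; half note = 8; eighth note = 2; dotted quarter = 6; eighth note = 2.
Total: 8 + 12 + 2 + 8 + 2 + 6 + 2 = 40.
40 ÷ 2 = 20 beats.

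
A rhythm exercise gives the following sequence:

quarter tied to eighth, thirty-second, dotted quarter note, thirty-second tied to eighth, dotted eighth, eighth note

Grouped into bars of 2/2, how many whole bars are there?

1

One bar of 2/2 = 32 thirty-second notes.
Convert each value to thirty-second notes: quarter tied to eighth (quarter + eighth) = 12; thirty-second = 1; dotted quarter note = 12; thirty-second tied to eighth (thirty-second + eighth) = 5; dotted eighth = 6; eighth note = 4.
Adding: 12 + 1 + 12 + 5 + 6 + 4 = 40.
40 ÷ 32 = 1 complete bar with 8 left over.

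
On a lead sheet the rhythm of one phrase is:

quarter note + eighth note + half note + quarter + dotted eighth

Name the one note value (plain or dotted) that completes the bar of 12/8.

dotted eighth note

The bar of 12/8 = 24 sixteenth notes.
Each duration in sixteenth notes: quarter note = 4; eighth note = 2; half note = 8; quarter = 4; dotted eighth = 3.
Adding: 4 + 2 + 8 + 4 + 3 = 21.
Remaining: 24 − 21 = 3 sixteenth notes, which is a dotted eighth note.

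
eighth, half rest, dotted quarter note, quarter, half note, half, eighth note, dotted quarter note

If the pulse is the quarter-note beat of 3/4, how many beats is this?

One quarter-note beat = 2 eighth notes.
Express everything in eighth notes: eighth = 1; half rest = 4; dotted quarter note = 3; quarter = 2; half note = 4; half = 4; eighth note = 1; dotted quarter note = 3.
Sum: 1 + 4 + 3 + 2 + 4 + 4 + 1 + 3 = 22.
22 ÷ 2 = 11 beats.

11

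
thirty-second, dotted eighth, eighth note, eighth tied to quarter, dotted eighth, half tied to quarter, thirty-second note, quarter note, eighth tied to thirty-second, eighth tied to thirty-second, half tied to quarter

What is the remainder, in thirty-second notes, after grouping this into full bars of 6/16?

0

One bar of 6/16 = 12 thirty-second notes.
In thirty-second notes: thirty-second = 1; dotted eighth = 6; eighth note = 4; eighth tied to quarter (eighth + quarter) = 12; dotted eighth = 6; half tied to quarter (half + quarter) = 24; thirty-second note = 1; quarter note = 8; eighth tied to thirty-second (eighth + thirty-second) = 5; eighth tied to thirty-second (eighth + thirty-second) = 5; half tied to quarter (half + quarter) = 24.
Adding: 1 + 6 + 4 + 12 + 6 + 24 + 1 + 8 + 5 + 5 + 24 = 96.
96 ÷ 12 = 8 complete bars with 0 thirty-second notes remaining.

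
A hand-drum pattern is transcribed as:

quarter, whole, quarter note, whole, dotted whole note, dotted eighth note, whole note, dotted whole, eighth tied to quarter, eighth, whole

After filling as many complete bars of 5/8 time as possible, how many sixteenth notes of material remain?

1

One bar of 5/8 = 10 sixteenth notes.
Each duration in sixteenth notes: quarter = 4; whole = 16; quarter note = 4; whole = 16; dotted whole note = 24; dotted eighth note = 3; whole note = 16; dotted whole = 24; eighth tied to quarter (eighth + quarter) = 6; eighth = 2; whole = 16.
Sum: 4 + 16 + 4 + 16 + 24 + 3 + 16 + 24 + 6 + 2 + 16 = 131.
131 ÷ 10 = 13 complete bars with 1 sixteenth note remaining.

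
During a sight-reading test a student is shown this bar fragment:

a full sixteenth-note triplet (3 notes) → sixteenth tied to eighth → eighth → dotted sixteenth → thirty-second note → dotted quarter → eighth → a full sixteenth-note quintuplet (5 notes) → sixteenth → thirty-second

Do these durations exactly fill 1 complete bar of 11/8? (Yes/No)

No

One bar of 11/8 = 44 thirty-second notes.
Express everything in thirty-second notes: a full sixteenth-note triplet (3 notes) (three triplet sixteenths span one eighth) = 4; sixteenth tied to eighth (sixteenth + eighth) = 6; eighth = 4; dotted sixteenth = 3; thirty-second note = 1; dotted quarter = 12; eighth = 4; a full sixteenth-note quintuplet (5 notes) (five quintuplet sixteenths span one quarter) = 8; sixteenth = 2; thirty-second = 1.
Adding: 4 + 6 + 4 + 3 + 1 + 12 + 4 + 8 + 2 + 1 = 45.
45 exceeds 44, so the answer is No.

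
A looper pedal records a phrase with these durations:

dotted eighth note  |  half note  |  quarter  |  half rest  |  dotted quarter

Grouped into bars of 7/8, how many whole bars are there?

One bar of 7/8 = 14 sixteenth notes.
Express everything in sixteenth notes: dotted eighth note = 3; half note = 8; quarter = 4; half rest = 8; dotted quarter = 6.
Altogether 3 + 8 + 4 + 8 + 6 = 29.
29 ÷ 14 = 2 complete bars with 1 left over.

2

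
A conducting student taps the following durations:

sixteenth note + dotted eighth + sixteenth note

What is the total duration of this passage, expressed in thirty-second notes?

Each duration in thirty-second notes: sixteenth note = 2; dotted eighth = 6; sixteenth note = 2.
Total: 2 + 6 + 2 = 10 thirty-second notes.

10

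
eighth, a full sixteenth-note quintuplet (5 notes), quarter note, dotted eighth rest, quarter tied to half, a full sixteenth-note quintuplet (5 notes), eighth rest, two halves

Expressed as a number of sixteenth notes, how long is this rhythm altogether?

In sixteenth notes: eighth = 2; a full sixteenth-note quintuplet (5 notes) (five quintuplet sixteenths span one quarter) = 4; quarter note = 4; dotted eighth rest = 3; quarter tied to half (quarter + half) = 12; a full sixteenth-note quintuplet (5 notes) (five quintuplet sixteenths span one quarter) = 4; eighth rest = 2; half = 8; half = 8.
Adding: 2 + 4 + 4 + 3 + 12 + 4 + 2 + 8 + 8 = 47 sixteenth notes.

47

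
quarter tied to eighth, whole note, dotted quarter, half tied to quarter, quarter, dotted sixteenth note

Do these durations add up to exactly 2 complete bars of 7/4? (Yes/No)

One bar of 7/4 = 56 thirty-second notes, so 2 bars = 112.
Express everything in thirty-second notes: quarter tied to eighth (quarter + eighth) = 12; whole note = 32; dotted quarter = 12; half tied to quarter (half + quarter) = 24; quarter = 8; dotted sixteenth note = 3.
Altogether 12 + 32 + 12 + 24 + 8 + 3 = 91.
91 falls short of 112, so the answer is No.

No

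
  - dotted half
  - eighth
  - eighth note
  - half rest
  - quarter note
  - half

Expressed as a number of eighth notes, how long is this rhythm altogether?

18

Convert each value to eighth notes: dotted half = 6; eighth = 1; eighth note = 1; half rest = 4; quarter note = 2; half = 4.
Adding: 6 + 1 + 1 + 4 + 2 + 4 = 18 eighth notes.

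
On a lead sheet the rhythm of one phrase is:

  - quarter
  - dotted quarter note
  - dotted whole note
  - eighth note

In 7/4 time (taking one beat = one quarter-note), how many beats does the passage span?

One quarter-note beat = 2 eighth notes.
In eighth notes: quarter = 2; dotted quarter note = 3; dotted whole note = 12; eighth note = 1.
Sum: 2 + 3 + 12 + 1 = 18.
18 ÷ 2 = 9 beats.

9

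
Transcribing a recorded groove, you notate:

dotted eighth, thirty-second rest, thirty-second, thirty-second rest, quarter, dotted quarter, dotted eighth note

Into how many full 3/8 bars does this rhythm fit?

2

One bar of 3/8 = 12 thirty-second notes.
Convert each value to thirty-second notes: dotted eighth = 6; thirty-second rest = 1; thirty-second = 1; thirty-second rest = 1; quarter = 8; dotted quarter = 12; dotted eighth note = 6.
Altogether 6 + 1 + 1 + 1 + 8 + 12 + 6 = 35.
35 ÷ 12 = 2 complete bars with 11 left over.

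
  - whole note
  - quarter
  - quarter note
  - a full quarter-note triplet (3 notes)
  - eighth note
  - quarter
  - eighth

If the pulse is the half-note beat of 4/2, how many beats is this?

One half-note beat = 4 eighth notes.
Working in eighth notes: whole note = 8; quarter = 2; quarter note = 2; a full quarter-note triplet (3 notes) (three triplet quarters span one half) = 4; eighth note = 1; quarter = 2; eighth = 1.
Altogether 8 + 2 + 2 + 4 + 1 + 2 + 1 = 20.
20 ÷ 4 = 5 beats.

5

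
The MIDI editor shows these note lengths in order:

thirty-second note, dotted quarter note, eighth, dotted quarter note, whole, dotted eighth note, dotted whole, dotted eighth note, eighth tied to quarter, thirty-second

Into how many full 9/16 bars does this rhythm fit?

One bar of 9/16 = 18 thirty-second notes.
Express everything in thirty-second notes: thirty-second note = 1; dotted quarter note = 12; eighth = 4; dotted quarter note = 12; whole = 32; dotted eighth note = 6; dotted whole = 48; dotted eighth note = 6; eighth tied to quarter (eighth + quarter) = 12; thirty-second = 1.
Adding: 1 + 12 + 4 + 12 + 32 + 6 + 48 + 6 + 12 + 1 = 134.
134 ÷ 18 = 7 complete bars with 8 left over.

7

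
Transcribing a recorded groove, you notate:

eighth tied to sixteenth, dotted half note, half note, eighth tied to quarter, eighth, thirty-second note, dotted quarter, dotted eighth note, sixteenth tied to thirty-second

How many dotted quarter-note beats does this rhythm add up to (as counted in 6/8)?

One dotted quarter-note beat = 12 thirty-second notes.
Working in thirty-second notes: eighth tied to sixteenth (eighth + sixteenth) = 6; dotted half note = 24; half note = 16; eighth tied to quarter (eighth + quarter) = 12; eighth = 4; thirty-second note = 1; dotted quarter = 12; dotted eighth note = 6; sixteenth tied to thirty-second (sixteenth + thirty-second) = 3.
Adding: 6 + 24 + 16 + 12 + 4 + 1 + 12 + 6 + 3 = 84.
84 ÷ 12 = 7 beats.

7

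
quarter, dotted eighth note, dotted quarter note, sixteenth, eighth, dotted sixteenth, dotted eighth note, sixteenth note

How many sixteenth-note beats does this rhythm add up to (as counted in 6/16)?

21.5

One sixteenth-note beat = 2 thirty-second notes.
Working in thirty-second notes: quarter = 8; dotted eighth note = 6; dotted quarter note = 12; sixteenth = 2; eighth = 4; dotted sixteenth = 3; dotted eighth note = 6; sixteenth note = 2.
Adding: 8 + 6 + 12 + 2 + 4 + 3 + 6 + 2 = 43.
43 ÷ 2 = 21.5 beats.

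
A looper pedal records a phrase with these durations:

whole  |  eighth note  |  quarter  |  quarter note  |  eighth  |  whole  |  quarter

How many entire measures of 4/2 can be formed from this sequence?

1

One bar of 4/2 = 16 eighth notes.
Convert each value to eighth notes: whole = 8; eighth note = 1; quarter = 2; quarter note = 2; eighth = 1; whole = 8; quarter = 2.
Sum: 8 + 1 + 2 + 2 + 1 + 8 + 2 = 24.
24 ÷ 16 = 1 complete bar with 8 left over.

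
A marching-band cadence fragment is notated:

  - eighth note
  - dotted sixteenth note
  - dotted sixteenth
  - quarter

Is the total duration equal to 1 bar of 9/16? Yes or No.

Yes

One bar of 9/16 = 18 thirty-second notes.
Each duration in thirty-second notes: eighth note = 4; dotted sixteenth note = 3; dotted sixteenth = 3; quarter = 8.
Altogether 4 + 3 + 3 + 8 = 18.
18 equals 18, so the answer is Yes.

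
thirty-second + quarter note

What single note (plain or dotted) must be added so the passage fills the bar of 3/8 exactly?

The bar of 3/8 = 12 thirty-second notes.
In thirty-second notes: thirty-second = 1; quarter note = 8.
Sum: 1 + 8 = 9.
Remaining: 12 − 9 = 3 thirty-second notes, which is a dotted sixteenth note.

dotted sixteenth note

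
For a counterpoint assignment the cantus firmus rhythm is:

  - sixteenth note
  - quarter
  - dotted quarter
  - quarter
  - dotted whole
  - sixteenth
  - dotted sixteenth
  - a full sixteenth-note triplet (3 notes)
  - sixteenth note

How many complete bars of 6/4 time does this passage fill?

One bar of 6/4 = 48 thirty-second notes.
In thirty-second notes: sixteenth note = 2; quarter = 8; dotted quarter = 12; quarter = 8; dotted whole = 48; sixteenth = 2; dotted sixteenth = 3; a full sixteenth-note triplet (3 notes) (three triplet sixteenths span one eighth) = 4; sixteenth note = 2.
Total: 2 + 8 + 12 + 8 + 48 + 2 + 3 + 4 + 2 = 89.
89 ÷ 48 = 1 complete bar with 41 left over.

1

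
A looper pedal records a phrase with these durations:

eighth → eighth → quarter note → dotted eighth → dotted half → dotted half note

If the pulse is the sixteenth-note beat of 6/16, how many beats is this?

One sixteenth-note beat = 2 thirty-second notes.
Convert each value to thirty-second notes: eighth = 4; eighth = 4; quarter note = 8; dotted eighth = 6; dotted half = 24; dotted half note = 24.
Adding: 4 + 4 + 8 + 6 + 24 + 24 = 70.
70 ÷ 2 = 35 beats.

35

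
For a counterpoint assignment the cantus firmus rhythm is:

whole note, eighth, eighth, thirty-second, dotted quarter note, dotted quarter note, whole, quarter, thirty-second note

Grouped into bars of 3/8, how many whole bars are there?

8

One bar of 3/8 = 12 thirty-second notes.
Convert each value to thirty-second notes: whole note = 32; eighth = 4; eighth = 4; thirty-second = 1; dotted quarter note = 12; dotted quarter note = 12; whole = 32; quarter = 8; thirty-second note = 1.
Adding: 32 + 4 + 4 + 1 + 12 + 12 + 32 + 8 + 1 = 106.
106 ÷ 12 = 8 complete bars with 10 left over.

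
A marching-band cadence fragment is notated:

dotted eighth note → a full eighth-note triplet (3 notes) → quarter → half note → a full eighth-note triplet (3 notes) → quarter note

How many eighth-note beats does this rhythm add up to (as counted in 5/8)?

13.5

One eighth-note beat = 2 sixteenth notes.
In sixteenth notes: dotted eighth note = 3; a full eighth-note triplet (3 notes) (three triplet eighths span one quarter) = 4; quarter = 4; half note = 8; a full eighth-note triplet (3 notes) (three triplet eighths span one quarter) = 4; quarter note = 4.
Adding: 3 + 4 + 4 + 8 + 4 + 4 = 27.
27 ÷ 2 = 13.5 beats.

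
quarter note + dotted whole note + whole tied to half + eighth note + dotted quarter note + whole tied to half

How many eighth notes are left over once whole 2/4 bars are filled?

2

One bar of 2/4 = 4 eighth notes.
Express everything in eighth notes: quarter note = 2; dotted whole note = 12; whole tied to half (whole + half) = 12; eighth note = 1; dotted quarter note = 3; whole tied to half (whole + half) = 12.
Altogether 2 + 12 + 12 + 1 + 3 + 12 = 42.
42 ÷ 4 = 10 complete bars with 2 eighth notes remaining.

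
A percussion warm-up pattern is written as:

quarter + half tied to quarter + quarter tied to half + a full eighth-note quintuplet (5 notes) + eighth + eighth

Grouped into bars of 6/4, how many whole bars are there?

One bar of 6/4 = 12 eighth notes.
Each duration in eighth notes: quarter = 2; half tied to quarter (half + quarter) = 6; quarter tied to half (quarter + half) = 6; a full eighth-note quintuplet (5 notes) (five quintuplet eighths span one half) = 4; eighth = 1; eighth = 1.
Adding: 2 + 6 + 6 + 4 + 1 + 1 = 20.
20 ÷ 12 = 1 complete bar with 8 left over.

1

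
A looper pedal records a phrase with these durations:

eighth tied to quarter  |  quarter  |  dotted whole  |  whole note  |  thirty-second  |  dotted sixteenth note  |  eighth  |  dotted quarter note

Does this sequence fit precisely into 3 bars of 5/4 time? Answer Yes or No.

Yes

One bar of 5/4 = 40 thirty-second notes, so 3 bars = 120.
Express everything in thirty-second notes: eighth tied to quarter (eighth + quarter) = 12; quarter = 8; dotted whole = 48; whole note = 32; thirty-second = 1; dotted sixteenth note = 3; eighth = 4; dotted quarter note = 12.
Total: 12 + 8 + 48 + 32 + 1 + 3 + 4 + 12 = 120.
120 equals 120, so the answer is Yes.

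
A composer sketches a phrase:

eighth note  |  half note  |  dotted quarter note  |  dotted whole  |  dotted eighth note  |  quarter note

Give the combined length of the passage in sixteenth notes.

Express everything in sixteenth notes: eighth note = 2; half note = 8; dotted quarter note = 6; dotted whole = 24; dotted eighth note = 3; quarter note = 4.
Altogether 2 + 8 + 6 + 24 + 3 + 4 = 47 sixteenth notes.

47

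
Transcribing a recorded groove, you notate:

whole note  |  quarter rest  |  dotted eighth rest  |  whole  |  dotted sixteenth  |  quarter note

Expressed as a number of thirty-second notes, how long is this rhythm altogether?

89

Working in thirty-second notes: whole note = 32; quarter rest = 8; dotted eighth rest = 6; whole = 32; dotted sixteenth = 3; quarter note = 8.
Total: 32 + 8 + 6 + 32 + 3 + 8 = 89 thirty-second notes.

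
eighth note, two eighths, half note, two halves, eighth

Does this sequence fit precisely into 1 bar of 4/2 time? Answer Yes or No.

Yes

One bar of 4/2 = 16 eighth notes.
In eighth notes: eighth note = 1; eighth = 1; eighth = 1; half note = 4; half = 4; half = 4; eighth = 1.
Total: 1 + 1 + 1 + 4 + 4 + 4 + 1 = 16.
16 equals 16, so the answer is Yes.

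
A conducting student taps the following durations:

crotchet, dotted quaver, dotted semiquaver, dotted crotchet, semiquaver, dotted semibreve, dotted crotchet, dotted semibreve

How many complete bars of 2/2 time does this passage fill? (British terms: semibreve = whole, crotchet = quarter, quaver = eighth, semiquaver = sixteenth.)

4

One bar of 2/2 = 32 thirty-second notes.
In thirty-second notes: crotchet = 8; dotted quaver = 6; dotted semiquaver = 3; dotted crotchet = 12; semiquaver = 2; dotted semibreve = 48; dotted crotchet = 12; dotted semibreve = 48.
Total: 8 + 6 + 3 + 12 + 2 + 48 + 12 + 48 = 139.
139 ÷ 32 = 4 complete bars with 11 left over.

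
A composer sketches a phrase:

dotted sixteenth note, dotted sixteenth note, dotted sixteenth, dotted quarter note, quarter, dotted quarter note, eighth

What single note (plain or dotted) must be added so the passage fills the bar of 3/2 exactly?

dotted sixteenth note

The bar of 3/2 = 48 thirty-second notes.
Working in thirty-second notes: dotted sixteenth note = 3; dotted sixteenth note = 3; dotted sixteenth = 3; dotted quarter note = 12; quarter = 8; dotted quarter note = 12; eighth = 4.
Sum: 3 + 3 + 3 + 12 + 8 + 12 + 4 = 45.
Remaining: 48 − 45 = 3 thirty-second notes, which is a dotted sixteenth note.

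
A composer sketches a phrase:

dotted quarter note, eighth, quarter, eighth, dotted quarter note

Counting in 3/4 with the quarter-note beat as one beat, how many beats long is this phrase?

5

One quarter-note beat = 2 eighth notes.
Each duration in eighth notes: dotted quarter note = 3; eighth = 1; quarter = 2; eighth = 1; dotted quarter note = 3.
Sum: 3 + 1 + 2 + 1 + 3 = 10.
10 ÷ 2 = 5 beats.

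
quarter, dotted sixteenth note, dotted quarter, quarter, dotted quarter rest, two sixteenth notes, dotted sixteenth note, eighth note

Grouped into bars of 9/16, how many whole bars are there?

3

One bar of 9/16 = 18 thirty-second notes.
Each duration in thirty-second notes: quarter = 8; dotted sixteenth note = 3; dotted quarter = 12; quarter = 8; dotted quarter rest = 12; sixteenth note = 2; sixteenth note = 2; dotted sixteenth note = 3; eighth note = 4.
Altogether 8 + 3 + 12 + 8 + 12 + 2 + 2 + 3 + 4 = 54.
54 ÷ 18 = 3 complete bars with 0 left over.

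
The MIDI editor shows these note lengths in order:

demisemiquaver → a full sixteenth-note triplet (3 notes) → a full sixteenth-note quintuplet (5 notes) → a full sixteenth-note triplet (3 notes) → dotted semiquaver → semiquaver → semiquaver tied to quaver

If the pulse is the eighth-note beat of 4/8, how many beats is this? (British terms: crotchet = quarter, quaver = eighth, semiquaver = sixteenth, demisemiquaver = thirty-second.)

One eighth-note beat = 4 thirty-second notes.
In thirty-second notes: demisemiquaver = 1; a full sixteenth-note triplet (3 notes) (three triplet sixteenths span one eighth) = 4; a full sixteenth-note quintuplet (5 notes) (five quintuplet sixteenths span one quarter) = 8; a full sixteenth-note triplet (3 notes) (three triplet sixteenths span one eighth) = 4; dotted semiquaver = 3; semiquaver = 2; semiquaver tied to quaver (semiquaver + quaver) = 6.
Sum: 1 + 4 + 8 + 4 + 3 + 2 + 6 = 28.
28 ÷ 4 = 7 beats.

7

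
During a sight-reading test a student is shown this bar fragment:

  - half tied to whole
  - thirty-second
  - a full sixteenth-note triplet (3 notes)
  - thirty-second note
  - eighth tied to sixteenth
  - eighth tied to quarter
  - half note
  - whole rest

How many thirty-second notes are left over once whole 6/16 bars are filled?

0

One bar of 6/16 = 12 thirty-second notes.
Express everything in thirty-second notes: half tied to whole (half + whole) = 48; thirty-second = 1; a full sixteenth-note triplet (3 notes) (three triplet sixteenths span one eighth) = 4; thirty-second note = 1; eighth tied to sixteenth (eighth + sixteenth) = 6; eighth tied to quarter (eighth + quarter) = 12; half note = 16; whole rest = 32.
Altogether 48 + 1 + 4 + 1 + 6 + 12 + 16 + 32 = 120.
120 ÷ 12 = 10 complete bars with 0 thirty-second notes remaining.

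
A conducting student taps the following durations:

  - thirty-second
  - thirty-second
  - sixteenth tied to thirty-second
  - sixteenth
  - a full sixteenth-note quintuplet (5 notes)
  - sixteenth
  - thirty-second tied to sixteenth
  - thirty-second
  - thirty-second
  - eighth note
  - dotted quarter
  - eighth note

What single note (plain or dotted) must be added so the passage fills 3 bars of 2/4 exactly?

3 bars of 2/4 = 48 thirty-second notes.
Express everything in thirty-second notes: thirty-second = 1; thirty-second = 1; sixteenth tied to thirty-second (sixteenth + thirty-second) = 3; sixteenth = 2; a full sixteenth-note quintuplet (5 notes) (five quintuplet sixteenths span one quarter) = 8; sixteenth = 2; thirty-second tied to sixteenth (thirty-second + sixteenth) = 3; thirty-second = 1; thirty-second = 1; eighth note = 4; dotted quarter = 12; eighth note = 4.
Adding: 1 + 1 + 3 + 2 + 8 + 2 + 3 + 1 + 1 + 4 + 12 + 4 = 42.
Remaining: 48 − 42 = 6 thirty-second notes, which is a dotted eighth note.

dotted eighth note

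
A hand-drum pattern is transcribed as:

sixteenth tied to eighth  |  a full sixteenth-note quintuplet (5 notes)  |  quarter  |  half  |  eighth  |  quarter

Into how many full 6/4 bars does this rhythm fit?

1

One bar of 6/4 = 24 sixteenth notes.
In sixteenth notes: sixteenth tied to eighth (sixteenth + eighth) = 3; a full sixteenth-note quintuplet (5 notes) (five quintuplet sixteenths span one quarter) = 4; quarter = 4; half = 8; eighth = 2; quarter = 4.
Total: 3 + 4 + 4 + 8 + 2 + 4 = 25.
25 ÷ 24 = 1 complete bar with 1 left over.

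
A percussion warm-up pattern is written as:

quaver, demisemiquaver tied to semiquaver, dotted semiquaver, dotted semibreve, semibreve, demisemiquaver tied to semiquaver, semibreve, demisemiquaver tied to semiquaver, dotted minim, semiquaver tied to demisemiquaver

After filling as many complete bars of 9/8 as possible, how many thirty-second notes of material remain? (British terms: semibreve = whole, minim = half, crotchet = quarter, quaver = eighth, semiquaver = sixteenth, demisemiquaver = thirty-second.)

11

One bar of 9/8 = 36 thirty-second notes.
Convert each value to thirty-second notes: quaver = 4; demisemiquaver tied to semiquaver (demisemiquaver + semiquaver) = 3; dotted semiquaver = 3; dotted semibreve = 48; semibreve = 32; demisemiquaver tied to semiquaver (demisemiquaver + semiquaver) = 3; semibreve = 32; demisemiquaver tied to semiquaver (demisemiquaver + semiquaver) = 3; dotted minim = 24; semiquaver tied to demisemiquaver (semiquaver + demisemiquaver) = 3.
Altogether 4 + 3 + 3 + 48 + 32 + 3 + 32 + 3 + 24 + 3 = 155.
155 ÷ 36 = 4 complete bars with 11 thirty-second notes remaining.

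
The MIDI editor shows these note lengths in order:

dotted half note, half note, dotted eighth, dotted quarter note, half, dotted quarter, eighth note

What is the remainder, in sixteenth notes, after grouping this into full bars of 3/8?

3

One bar of 3/8 = 6 sixteenth notes.
Express everything in sixteenth notes: dotted half note = 12; half note = 8; dotted eighth = 3; dotted quarter note = 6; half = 8; dotted quarter = 6; eighth note = 2.
Adding: 12 + 8 + 3 + 6 + 8 + 6 + 2 = 45.
45 ÷ 6 = 7 complete bars with 3 sixteenth notes remaining.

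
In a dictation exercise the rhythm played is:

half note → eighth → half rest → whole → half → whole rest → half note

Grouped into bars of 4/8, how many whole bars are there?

8

One bar of 4/8 = 4 eighth notes.
In eighth notes: half note = 4; eighth = 1; half rest = 4; whole = 8; half = 4; whole rest = 8; half note = 4.
Sum: 4 + 1 + 4 + 8 + 4 + 8 + 4 = 33.
33 ÷ 4 = 8 complete bars with 1 left over.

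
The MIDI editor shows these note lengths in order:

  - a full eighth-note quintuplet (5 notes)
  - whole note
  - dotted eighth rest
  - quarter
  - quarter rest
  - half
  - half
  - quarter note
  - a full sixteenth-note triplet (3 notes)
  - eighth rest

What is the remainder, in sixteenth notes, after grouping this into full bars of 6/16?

One bar of 6/16 = 6 sixteenth notes.
Each duration in sixteenth notes: a full eighth-note quintuplet (5 notes) (five quintuplet eighths span one half) = 8; whole note = 16; dotted eighth rest = 3; quarter = 4; quarter rest = 4; half = 8; half = 8; quarter note = 4; a full sixteenth-note triplet (3 notes) (three triplet sixteenths span one eighth) = 2; eighth rest = 2.
Total: 8 + 16 + 3 + 4 + 4 + 8 + 8 + 4 + 2 + 2 = 59.
59 ÷ 6 = 9 complete bars with 5 sixteenth notes remaining.

5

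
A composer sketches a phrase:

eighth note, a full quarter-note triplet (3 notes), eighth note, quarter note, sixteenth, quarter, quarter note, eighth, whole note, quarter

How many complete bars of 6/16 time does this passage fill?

7

One bar of 6/16 = 6 sixteenth notes.
Convert each value to sixteenth notes: eighth note = 2; a full quarter-note triplet (3 notes) (three triplet quarters span one half) = 8; eighth note = 2; quarter note = 4; sixteenth = 1; quarter = 4; quarter note = 4; eighth = 2; whole note = 16; quarter = 4.
Altogether 2 + 8 + 2 + 4 + 1 + 4 + 4 + 2 + 16 + 4 = 47.
47 ÷ 6 = 7 complete bars with 5 left over.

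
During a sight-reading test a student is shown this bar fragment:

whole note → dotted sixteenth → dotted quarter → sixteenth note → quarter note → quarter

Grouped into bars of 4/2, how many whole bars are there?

1

One bar of 4/2 = 64 thirty-second notes.
Convert each value to thirty-second notes: whole note = 32; dotted sixteenth = 3; dotted quarter = 12; sixteenth note = 2; quarter note = 8; quarter = 8.
Sum: 32 + 3 + 12 + 2 + 8 + 8 = 65.
65 ÷ 64 = 1 complete bar with 1 left over.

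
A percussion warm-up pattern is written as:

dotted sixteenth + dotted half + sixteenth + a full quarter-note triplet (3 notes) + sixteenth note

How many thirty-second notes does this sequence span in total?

Working in thirty-second notes: dotted sixteenth = 3; dotted half = 24; sixteenth = 2; a full quarter-note triplet (3 notes) (three triplet quarters span one half) = 16; sixteenth note = 2.
Sum: 3 + 24 + 2 + 16 + 2 = 47 thirty-second notes.

47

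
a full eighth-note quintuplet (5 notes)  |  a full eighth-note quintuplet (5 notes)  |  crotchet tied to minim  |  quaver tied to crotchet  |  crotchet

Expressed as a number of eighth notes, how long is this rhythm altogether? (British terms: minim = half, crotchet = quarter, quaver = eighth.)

Express everything in eighth notes: a full eighth-note quintuplet (5 notes) (five quintuplet eighths span one half) = 4; a full eighth-note quintuplet (5 notes) (five quintuplet eighths span one half) = 4; crotchet tied to minim (crotchet + minim) = 6; quaver tied to crotchet (quaver + crotchet) = 3; crotchet = 2.
Altogether 4 + 4 + 6 + 3 + 2 = 19 eighth notes.

19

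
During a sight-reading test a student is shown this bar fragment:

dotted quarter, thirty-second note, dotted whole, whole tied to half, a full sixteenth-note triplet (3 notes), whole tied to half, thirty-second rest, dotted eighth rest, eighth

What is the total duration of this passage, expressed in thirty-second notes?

Working in thirty-second notes: dotted quarter = 12; thirty-second note = 1; dotted whole = 48; whole tied to half (whole + half) = 48; a full sixteenth-note triplet (3 notes) (three triplet sixteenths span one eighth) = 4; whole tied to half (whole + half) = 48; thirty-second rest = 1; dotted eighth rest = 6; eighth = 4.
Altogether 12 + 1 + 48 + 48 + 4 + 48 + 1 + 6 + 4 = 172 thirty-second notes.

172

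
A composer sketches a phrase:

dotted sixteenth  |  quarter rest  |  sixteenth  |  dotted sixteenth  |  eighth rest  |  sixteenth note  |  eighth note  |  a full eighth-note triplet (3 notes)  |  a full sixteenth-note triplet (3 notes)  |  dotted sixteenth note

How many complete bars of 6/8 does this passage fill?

One bar of 6/8 = 24 thirty-second notes.
Each duration in thirty-second notes: dotted sixteenth = 3; quarter rest = 8; sixteenth = 2; dotted sixteenth = 3; eighth rest = 4; sixteenth note = 2; eighth note = 4; a full eighth-note triplet (3 notes) (three triplet eighths span one quarter) = 8; a full sixteenth-note triplet (3 notes) (three triplet sixteenths span one eighth) = 4; dotted sixteenth note = 3.
Adding: 3 + 8 + 2 + 3 + 4 + 2 + 4 + 8 + 4 + 3 = 41.
41 ÷ 24 = 1 complete bar with 17 left over.

1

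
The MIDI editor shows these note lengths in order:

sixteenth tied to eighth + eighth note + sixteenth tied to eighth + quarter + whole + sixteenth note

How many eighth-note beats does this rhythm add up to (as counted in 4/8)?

One eighth-note beat = 2 sixteenth notes.
Convert each value to sixteenth notes: sixteenth tied to eighth (sixteenth + eighth) = 3; eighth note = 2; sixteenth tied to eighth (sixteenth + eighth) = 3; quarter = 4; whole = 16; sixteenth note = 1.
Altogether 3 + 2 + 3 + 4 + 16 + 1 = 29.
29 ÷ 2 = 14.5 beats.

14.5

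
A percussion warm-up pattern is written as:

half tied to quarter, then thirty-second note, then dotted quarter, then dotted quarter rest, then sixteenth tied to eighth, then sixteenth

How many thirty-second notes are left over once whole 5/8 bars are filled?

17

One bar of 5/8 = 20 thirty-second notes.
Convert each value to thirty-second notes: half tied to quarter (half + quarter) = 24; thirty-second note = 1; dotted quarter = 12; dotted quarter rest = 12; sixteenth tied to eighth (sixteenth + eighth) = 6; sixteenth = 2.
Total: 24 + 1 + 12 + 12 + 6 + 2 = 57.
57 ÷ 20 = 2 complete bars with 17 thirty-second notes remaining.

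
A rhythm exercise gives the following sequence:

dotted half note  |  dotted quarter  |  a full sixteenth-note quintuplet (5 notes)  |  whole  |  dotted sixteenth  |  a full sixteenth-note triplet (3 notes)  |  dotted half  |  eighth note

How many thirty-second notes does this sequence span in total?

111

In thirty-second notes: dotted half note = 24; dotted quarter = 12; a full sixteenth-note quintuplet (5 notes) (five quintuplet sixteenths span one quarter) = 8; whole = 32; dotted sixteenth = 3; a full sixteenth-note triplet (3 notes) (three triplet sixteenths span one eighth) = 4; dotted half = 24; eighth note = 4.
Sum: 24 + 12 + 8 + 32 + 3 + 4 + 24 + 4 = 111 thirty-second notes.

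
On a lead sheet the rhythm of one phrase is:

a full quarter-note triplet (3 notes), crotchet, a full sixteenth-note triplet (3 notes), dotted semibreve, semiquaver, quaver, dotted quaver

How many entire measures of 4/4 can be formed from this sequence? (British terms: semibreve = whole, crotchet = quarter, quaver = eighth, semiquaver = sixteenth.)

2

One bar of 4/4 = 16 sixteenth notes.
In sixteenth notes: a full quarter-note triplet (3 notes) (three triplet quarters span one half) = 8; crotchet = 4; a full sixteenth-note triplet (3 notes) (three triplet sixteenths span one eighth) = 2; dotted semibreve = 24; semiquaver = 1; quaver = 2; dotted quaver = 3.
Adding: 8 + 4 + 2 + 24 + 1 + 2 + 3 = 44.
44 ÷ 16 = 2 complete bars with 12 left over.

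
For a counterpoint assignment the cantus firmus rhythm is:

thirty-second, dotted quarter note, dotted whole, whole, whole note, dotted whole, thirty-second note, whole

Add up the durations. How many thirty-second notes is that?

206

Express everything in thirty-second notes: thirty-second = 1; dotted quarter note = 12; dotted whole = 48; whole = 32; whole note = 32; dotted whole = 48; thirty-second note = 1; whole = 32.
Altogether 1 + 12 + 48 + 32 + 32 + 48 + 1 + 32 = 206 thirty-second notes.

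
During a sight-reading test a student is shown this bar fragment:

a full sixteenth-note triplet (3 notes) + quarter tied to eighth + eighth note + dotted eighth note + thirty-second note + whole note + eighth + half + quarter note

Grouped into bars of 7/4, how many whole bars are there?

One bar of 7/4 = 56 thirty-second notes.
Working in thirty-second notes: a full sixteenth-note triplet (3 notes) (three triplet sixteenths span one eighth) = 4; quarter tied to eighth (quarter + eighth) = 12; eighth note = 4; dotted eighth note = 6; thirty-second note = 1; whole note = 32; eighth = 4; half = 16; quarter note = 8.
Total: 4 + 12 + 4 + 6 + 1 + 32 + 4 + 16 + 8 = 87.
87 ÷ 56 = 1 complete bar with 31 left over.

1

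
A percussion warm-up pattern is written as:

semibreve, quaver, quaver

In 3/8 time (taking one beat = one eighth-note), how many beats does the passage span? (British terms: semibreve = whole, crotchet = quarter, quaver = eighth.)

10

One eighth-note beat = 2 sixteenth notes.
Each duration in sixteenth notes: semibreve = 16; quaver = 2; quaver = 2.
Total: 16 + 2 + 2 = 20.
20 ÷ 2 = 10 beats.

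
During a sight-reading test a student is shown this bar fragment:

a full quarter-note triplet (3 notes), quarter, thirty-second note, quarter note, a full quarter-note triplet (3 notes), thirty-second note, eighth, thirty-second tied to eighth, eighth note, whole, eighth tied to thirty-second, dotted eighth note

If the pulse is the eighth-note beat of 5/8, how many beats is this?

One eighth-note beat = 4 thirty-second notes.
In thirty-second notes: a full quarter-note triplet (3 notes) (three triplet quarters span one half) = 16; quarter = 8; thirty-second note = 1; quarter note = 8; a full quarter-note triplet (3 notes) (three triplet quarters span one half) = 16; thirty-second note = 1; eighth = 4; thirty-second tied to eighth (thirty-second + eighth) = 5; eighth note = 4; whole = 32; eighth tied to thirty-second (eighth + thirty-second) = 5; dotted eighth note = 6.
Adding: 16 + 8 + 1 + 8 + 16 + 1 + 4 + 5 + 4 + 32 + 5 + 6 = 106.
106 ÷ 4 = 26.5 beats.

26.5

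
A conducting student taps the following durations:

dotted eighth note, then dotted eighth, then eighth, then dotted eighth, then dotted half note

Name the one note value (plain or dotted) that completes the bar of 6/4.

sixteenth note

The bar of 6/4 = 24 sixteenth notes.
Convert each value to sixteenth notes: dotted eighth note = 3; dotted eighth = 3; eighth = 2; dotted eighth = 3; dotted half note = 12.
Total: 3 + 3 + 2 + 3 + 12 = 23.
Remaining: 24 − 23 = 1 sixteenth note, which is a sixteenth note.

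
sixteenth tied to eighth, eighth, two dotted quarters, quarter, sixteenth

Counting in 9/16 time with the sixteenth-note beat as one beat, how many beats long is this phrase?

One sixteenth-note beat = 2 thirty-second notes.
In thirty-second notes: sixteenth tied to eighth (sixteenth + eighth) = 6; eighth = 4; dotted quarter = 12; dotted quarter = 12; quarter = 8; sixteenth = 2.
Altogether 6 + 4 + 12 + 12 + 8 + 2 = 44.
44 ÷ 2 = 22 beats.

22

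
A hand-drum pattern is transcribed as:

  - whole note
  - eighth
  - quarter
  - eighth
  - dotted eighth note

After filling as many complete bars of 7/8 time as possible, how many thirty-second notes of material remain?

26

One bar of 7/8 = 14 sixteenth notes.
Express everything in sixteenth notes: whole note = 16; eighth = 2; quarter = 4; eighth = 2; dotted eighth note = 3.
Adding: 16 + 2 + 4 + 2 + 3 = 27.
27 ÷ 14 = 1 complete bar with 13 sixteenth notes remaining = 26 thirty-second notes.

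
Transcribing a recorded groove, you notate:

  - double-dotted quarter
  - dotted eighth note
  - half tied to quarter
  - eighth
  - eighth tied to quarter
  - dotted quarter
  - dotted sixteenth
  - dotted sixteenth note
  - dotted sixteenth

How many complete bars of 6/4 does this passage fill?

1

One bar of 6/4 = 48 thirty-second notes.
Each duration in thirty-second notes: double-dotted quarter = 14; dotted eighth note = 6; half tied to quarter (half + quarter) = 24; eighth = 4; eighth tied to quarter (eighth + quarter) = 12; dotted quarter = 12; dotted sixteenth = 3; dotted sixteenth note = 3; dotted sixteenth = 3.
Altogether 14 + 6 + 24 + 4 + 12 + 12 + 3 + 3 + 3 = 81.
81 ÷ 48 = 1 complete bar with 33 left over.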